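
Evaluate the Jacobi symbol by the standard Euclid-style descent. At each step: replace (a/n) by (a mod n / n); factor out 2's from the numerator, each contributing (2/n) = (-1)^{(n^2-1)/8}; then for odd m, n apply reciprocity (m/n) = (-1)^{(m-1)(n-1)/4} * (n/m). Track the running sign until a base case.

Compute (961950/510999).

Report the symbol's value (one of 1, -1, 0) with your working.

0

(961950/510999) = (450951/510999)   [reduce mod 510999]
reciprocity: (450951/510999) = -1·(510999/450951) since 450951 mod 4 = 3, 510999 mod 4 = 3; sign now -1
(510999/450951) = (60048/450951)   [reduce mod 450951]
60048 = 2^4·3753; (2/450951) = +1 since 450951 mod 8 = 7, so (60048/450951) = (+1)^4·(3753/450951); sign now -1
reciprocity: (3753/450951) = +1·(450951/3753) since 3753 mod 4 = 1, 450951 mod 4 = 3; sign now -1
(450951/3753) = (591/3753)   [reduce mod 3753]
reciprocity: (591/3753) = +1·(3753/591) since 591 mod 4 = 3, 3753 mod 4 = 1; sign now -1
(3753/591) = (207/591)   [reduce mod 591]
reciprocity: (207/591) = -1·(591/207) since 207 mod 4 = 3, 591 mod 4 = 3; sign now +1
(591/207) = (177/207)   [reduce mod 207]
reciprocity: (177/207) = +1·(207/177) since 177 mod 4 = 1, 207 mod 4 = 3; sign now +1
(207/177) = (30/177)   [reduce mod 177]
30 = 2^1·15; (2/177) = +1 since 177 mod 8 = 1, so (30/177) = (+1)^1·(15/177); sign now +1
reciprocity: (15/177) = +1·(177/15) since 15 mod 4 = 3, 177 mod 4 = 1; sign now +1
(177/15) = (12/15)   [reduce mod 15]
12 = 2^2·3; (2/15) = +1 since 15 mod 8 = 7, so (12/15) = (+1)^2·(3/15); sign now +1
reciprocity: (3/15) = -1·(15/3) since 3 mod 4 = 3, 15 mod 4 = 3; sign now -1
(15/3) = (0/3)   [reduce mod 3]
(0/3) = 0   [gcd(a, n) > 1]; final value = 0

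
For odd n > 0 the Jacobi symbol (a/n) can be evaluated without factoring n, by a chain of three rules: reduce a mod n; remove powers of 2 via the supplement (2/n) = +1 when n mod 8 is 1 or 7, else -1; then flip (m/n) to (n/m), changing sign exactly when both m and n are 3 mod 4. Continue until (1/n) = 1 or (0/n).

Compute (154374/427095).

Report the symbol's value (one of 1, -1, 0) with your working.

154374 = 2^1·77187; (2/427095) = +1 since 427095 mod 8 = 7, so (154374/427095) = (+1)^1·(77187/427095); sign now +1
reciprocity: (77187/427095) = -1·(427095/77187) since 77187 mod 4 = 3, 427095 mod 4 = 3; sign now -1
(427095/77187) = (41160/77187)   [reduce mod 77187]
41160 = 2^3·5145; (2/77187) = -1 since 77187 mod 8 = 3, so (41160/77187) = (-1)^3·(5145/77187); sign now +1
reciprocity: (5145/77187) = +1·(77187/5145) since 5145 mod 4 = 1, 77187 mod 4 = 3; sign now +1
(77187/5145) = (12/5145)   [reduce mod 5145]
12 = 2^2·3; (2/5145) = +1 since 5145 mod 8 = 1, so (12/5145) = (+1)^2·(3/5145); sign now +1
reciprocity: (3/5145) = +1·(5145/3) since 3 mod 4 = 3, 5145 mod 4 = 1; sign now +1
(5145/3) = (0/3)   [reduce mod 3]
(0/3) = 0   [gcd(a, n) > 1]; final value = 0

0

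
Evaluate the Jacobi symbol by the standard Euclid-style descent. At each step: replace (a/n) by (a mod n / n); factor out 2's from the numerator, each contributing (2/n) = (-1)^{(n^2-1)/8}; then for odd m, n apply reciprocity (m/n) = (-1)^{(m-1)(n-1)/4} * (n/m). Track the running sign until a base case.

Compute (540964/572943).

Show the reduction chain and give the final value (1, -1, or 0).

540964 = 2^2·135241; (2/572943) = +1 since 572943 mod 8 = 7, so (540964/572943) = (+1)^2·(135241/572943); sign now +1
reciprocity: (135241/572943) = +1·(572943/135241) since 135241 mod 4 = 1, 572943 mod 4 = 3; sign now +1
(572943/135241) = (31979/135241)   [reduce mod 135241]
reciprocity: (31979/135241) = +1·(135241/31979) since 31979 mod 4 = 3, 135241 mod 4 = 1; sign now +1
(135241/31979) = (7325/31979)   [reduce mod 31979]
reciprocity: (7325/31979) = +1·(31979/7325) since 7325 mod 4 = 1, 31979 mod 4 = 3; sign now +1
(31979/7325) = (2679/7325)   [reduce mod 7325]
reciprocity: (2679/7325) = +1·(7325/2679) since 2679 mod 4 = 3, 7325 mod 4 = 1; sign now +1
(7325/2679) = (1967/2679)   [reduce mod 2679]
reciprocity: (1967/2679) = -1·(2679/1967) since 1967 mod 4 = 3, 2679 mod 4 = 3; sign now -1
(2679/1967) = (712/1967)   [reduce mod 1967]
712 = 2^3·89; (2/1967) = +1 since 1967 mod 8 = 7, so (712/1967) = (+1)^3·(89/1967); sign now -1
reciprocity: (89/1967) = +1·(1967/89) since 89 mod 4 = 1, 1967 mod 4 = 3; sign now -1
(1967/89) = (9/89)   [reduce mod 89]
reciprocity: (9/89) = +1·(89/9) since 9 mod 4 = 1, 89 mod 4 = 1; sign now -1
(89/9) = (8/9)   [reduce mod 9]
8 = 2^3·1; (2/9) = +1 since 9 mod 8 = 1, so (8/9) = (+1)^3·(1/9); sign now -1
(1/9) = 1; final value = sign = -1

-1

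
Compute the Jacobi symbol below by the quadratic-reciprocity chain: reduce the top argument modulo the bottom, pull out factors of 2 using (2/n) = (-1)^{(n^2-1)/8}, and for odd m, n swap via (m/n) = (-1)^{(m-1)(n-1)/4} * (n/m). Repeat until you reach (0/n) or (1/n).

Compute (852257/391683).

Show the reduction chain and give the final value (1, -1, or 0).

-1

(852257/391683): 852257 mod 391683 = 68891, so (852257/391683) = (68891/391683)
flip (68891/391683) -> (391683/68891): both odd, 68891 mod 4 = 3, 391683 mod 4 = 3, so the flip contributes -1; sign now -1
(391683/68891): 391683 mod 68891 = 47228, so (391683/68891) = (47228/68891)
factor out 2^2: 47228 = 2^2·11807; with 68891 mod 8 = 3, (2/68891) = -1; sign now -1; continue with (11807/68891)
flip (11807/68891) -> (68891/11807): both odd, 11807 mod 4 = 3, 68891 mod 4 = 3, so the flip contributes -1; sign now +1
(68891/11807): 68891 mod 11807 = 9856, so (68891/11807) = (9856/11807)
factor out 2^7: 9856 = 2^7·77; with 11807 mod 8 = 7, (2/11807) = +1; sign now +1; continue with (77/11807)
flip (77/11807) -> (11807/77): both odd, 77 mod 4 = 1, 11807 mod 4 = 3, so the flip contributes +1; sign now +1
(11807/77): 11807 mod 77 = 26, so (11807/77) = (26/77)
factor out 2^1: 26 = 2^1·13; with 77 mod 8 = 5, (2/77) = -1; sign now -1; continue with (13/77)
flip (13/77) -> (77/13): both odd, 13 mod 4 = 1, 77 mod 4 = 1, so the flip contributes +1; sign now -1
(77/13): 77 mod 13 = 12, so (77/13) = (12/13)
factor out 2^2: 12 = 2^2·3; with 13 mod 8 = 5, (2/13) = -1; sign now -1; continue with (3/13)
flip (3/13) -> (13/3): both odd, 3 mod 4 = 3, 13 mod 4 = 1, so the flip contributes +1; sign now -1
(13/3): 13 mod 3 = 1, so (13/3) = (1/3)
reached (1/3) = 1, so the symbol is -1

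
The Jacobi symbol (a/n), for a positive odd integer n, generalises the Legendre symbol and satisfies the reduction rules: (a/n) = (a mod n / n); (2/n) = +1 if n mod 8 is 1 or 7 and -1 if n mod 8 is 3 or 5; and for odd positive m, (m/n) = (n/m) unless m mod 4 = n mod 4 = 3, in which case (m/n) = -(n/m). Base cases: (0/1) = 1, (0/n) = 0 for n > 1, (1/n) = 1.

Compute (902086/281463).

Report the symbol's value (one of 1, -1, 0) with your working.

1

(902086/281463): 902086 mod 281463 = 57697, so (902086/281463) = (57697/281463)
flip (57697/281463) -> (281463/57697): both odd, 57697 mod 4 = 1, 281463 mod 4 = 3, so the flip contributes +1; sign now +1
(281463/57697): 281463 mod 57697 = 50675, so (281463/57697) = (50675/57697)
flip (50675/57697) -> (57697/50675): both odd, 50675 mod 4 = 3, 57697 mod 4 = 1, so the flip contributes +1; sign now +1
(57697/50675): 57697 mod 50675 = 7022, so (57697/50675) = (7022/50675)
factor out 2^1: 7022 = 2^1·3511; with 50675 mod 8 = 3, (2/50675) = -1; sign now -1; continue with (3511/50675)
flip (3511/50675) -> (50675/3511): both odd, 3511 mod 4 = 3, 50675 mod 4 = 3, so the flip contributes -1; sign now +1
(50675/3511): 50675 mod 3511 = 1521, so (50675/3511) = (1521/3511)
flip (1521/3511) -> (3511/1521): both odd, 1521 mod 4 = 1, 3511 mod 4 = 3, so the flip contributes +1; sign now +1
(3511/1521): 3511 mod 1521 = 469, so (3511/1521) = (469/1521)
flip (469/1521) -> (1521/469): both odd, 469 mod 4 = 1, 1521 mod 4 = 1, so the flip contributes +1; sign now +1
(1521/469): 1521 mod 469 = 114, so (1521/469) = (114/469)
factor out 2^1: 114 = 2^1·57; with 469 mod 8 = 5, (2/469) = -1; sign now -1; continue with (57/469)
flip (57/469) -> (469/57): both odd, 57 mod 4 = 1, 469 mod 4 = 1, so the flip contributes +1; sign now -1
(469/57): 469 mod 57 = 13, so (469/57) = (13/57)
flip (13/57) -> (57/13): both odd, 13 mod 4 = 1, 57 mod 4 = 1, so the flip contributes +1; sign now -1
(57/13): 57 mod 13 = 5, so (57/13) = (5/13)
flip (5/13) -> (13/5): both odd, 5 mod 4 = 1, 13 mod 4 = 1, so the flip contributes +1; sign now -1
(13/5): 13 mod 5 = 3, so (13/5) = (3/5)
flip (3/5) -> (5/3): both odd, 3 mod 4 = 3, 5 mod 4 = 1, so the flip contributes +1; sign now -1
(5/3): 5 mod 3 = 2, so (5/3) = (2/3)
factor out 2^1: 2 = 2^1·1; with 3 mod 8 = 3, (2/3) = -1; sign now +1; continue with (1/3)
reached (1/3) = 1, so the symbol is +1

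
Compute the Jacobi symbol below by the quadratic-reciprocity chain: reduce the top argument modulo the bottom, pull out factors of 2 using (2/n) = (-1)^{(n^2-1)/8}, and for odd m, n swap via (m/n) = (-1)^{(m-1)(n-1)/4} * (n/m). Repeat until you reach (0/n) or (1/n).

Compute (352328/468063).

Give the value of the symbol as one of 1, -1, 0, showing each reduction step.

1

factor out 2^3: 352328 = 2^3·44041; with 468063 mod 8 = 7, (2/468063) = +1; sign now +1; continue with (44041/468063)
flip (44041/468063) -> (468063/44041): both odd, 44041 mod 4 = 1, 468063 mod 4 = 3, so the flip contributes +1; sign now +1
(468063/44041): 468063 mod 44041 = 27653, so (468063/44041) = (27653/44041)
flip (27653/44041) -> (44041/27653): both odd, 27653 mod 4 = 1, 44041 mod 4 = 1, so the flip contributes +1; sign now +1
(44041/27653): 44041 mod 27653 = 16388, so (44041/27653) = (16388/27653)
factor out 2^2: 16388 = 2^2·4097; with 27653 mod 8 = 5, (2/27653) = -1; sign now +1; continue with (4097/27653)
flip (4097/27653) -> (27653/4097): both odd, 4097 mod 4 = 1, 27653 mod 4 = 1, so the flip contributes +1; sign now +1
(27653/4097): 27653 mod 4097 = 3071, so (27653/4097) = (3071/4097)
flip (3071/4097) -> (4097/3071): both odd, 3071 mod 4 = 3, 4097 mod 4 = 1, so the flip contributes +1; sign now +1
(4097/3071): 4097 mod 3071 = 1026, so (4097/3071) = (1026/3071)
factor out 2^1: 1026 = 2^1·513; with 3071 mod 8 = 7, (2/3071) = +1; sign now +1; continue with (513/3071)
flip (513/3071) -> (3071/513): both odd, 513 mod 4 = 1, 3071 mod 4 = 3, so the flip contributes +1; sign now +1
(3071/513): 3071 mod 513 = 506, so (3071/513) = (506/513)
factor out 2^1: 506 = 2^1·253; with 513 mod 8 = 1, (2/513) = +1; sign now +1; continue with (253/513)
flip (253/513) -> (513/253): both odd, 253 mod 4 = 1, 513 mod 4 = 1, so the flip contributes +1; sign now +1
(513/253): 513 mod 253 = 7, so (513/253) = (7/253)
flip (7/253) -> (253/7): both odd, 7 mod 4 = 3, 253 mod 4 = 1, so the flip contributes +1; sign now +1
(253/7): 253 mod 7 = 1, so (253/7) = (1/7)
reached (1/7) = 1, so the symbol is +1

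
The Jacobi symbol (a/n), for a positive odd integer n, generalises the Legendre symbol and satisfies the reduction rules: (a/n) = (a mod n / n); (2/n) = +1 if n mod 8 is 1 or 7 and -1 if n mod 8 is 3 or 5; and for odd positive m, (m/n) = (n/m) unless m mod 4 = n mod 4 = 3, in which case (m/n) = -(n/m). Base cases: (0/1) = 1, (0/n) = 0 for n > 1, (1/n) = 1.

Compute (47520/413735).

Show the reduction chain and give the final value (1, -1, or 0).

factor out 2^5: 47520 = 2^5·1485; with 413735 mod 8 = 7, (2/413735) = +1; sign now +1; continue with (1485/413735)
flip (1485/413735) -> (413735/1485): both odd, 1485 mod 4 = 1, 413735 mod 4 = 3, so the flip contributes +1; sign now +1
(413735/1485): 413735 mod 1485 = 905, so (413735/1485) = (905/1485)
flip (905/1485) -> (1485/905): both odd, 905 mod 4 = 1, 1485 mod 4 = 1, so the flip contributes +1; sign now +1
(1485/905): 1485 mod 905 = 580, so (1485/905) = (580/905)
factor out 2^2: 580 = 2^2·145; with 905 mod 8 = 1, (2/905) = +1; sign now +1; continue with (145/905)
flip (145/905) -> (905/145): both odd, 145 mod 4 = 1, 905 mod 4 = 1, so the flip contributes +1; sign now +1
(905/145): 905 mod 145 = 35, so (905/145) = (35/145)
flip (35/145) -> (145/35): both odd, 35 mod 4 = 3, 145 mod 4 = 1, so the flip contributes +1; sign now +1
(145/35): 145 mod 35 = 5, so (145/35) = (5/35)
flip (5/35) -> (35/5): both odd, 5 mod 4 = 1, 35 mod 4 = 3, so the flip contributes +1; sign now +1
(35/5): 35 mod 5 = 0, so (35/5) = (0/5)
reached (0/5); gcd(a, n) > 1, so (0/5) = 0 and the symbol is 0

0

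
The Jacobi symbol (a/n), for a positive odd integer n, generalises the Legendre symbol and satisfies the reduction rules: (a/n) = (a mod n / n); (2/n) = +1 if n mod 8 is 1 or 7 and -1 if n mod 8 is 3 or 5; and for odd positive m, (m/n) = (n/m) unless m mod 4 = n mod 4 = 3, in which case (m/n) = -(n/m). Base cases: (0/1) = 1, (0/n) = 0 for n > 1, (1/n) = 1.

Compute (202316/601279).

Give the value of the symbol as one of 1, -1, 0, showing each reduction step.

-1

factor out 2^2: 202316 = 2^2·50579; with 601279 mod 8 = 7, (2/601279) = +1; sign now +1; continue with (50579/601279)
flip (50579/601279) -> (601279/50579): both odd, 50579 mod 4 = 3, 601279 mod 4 = 3, so the flip contributes -1; sign now -1
(601279/50579): 601279 mod 50579 = 44910, so (601279/50579) = (44910/50579)
factor out 2^1: 44910 = 2^1·22455; with 50579 mod 8 = 3, (2/50579) = -1; sign now +1; continue with (22455/50579)
flip (22455/50579) -> (50579/22455): both odd, 22455 mod 4 = 3, 50579 mod 4 = 3, so the flip contributes -1; sign now -1
(50579/22455): 50579 mod 22455 = 5669, so (50579/22455) = (5669/22455)
flip (5669/22455) -> (22455/5669): both odd, 5669 mod 4 = 1, 22455 mod 4 = 3, so the flip contributes +1; sign now -1
(22455/5669): 22455 mod 5669 = 5448, so (22455/5669) = (5448/5669)
factor out 2^3: 5448 = 2^3·681; with 5669 mod 8 = 5, (2/5669) = -1; sign now +1; continue with (681/5669)
flip (681/5669) -> (5669/681): both odd, 681 mod 4 = 1, 5669 mod 4 = 1, so the flip contributes +1; sign now +1
(5669/681): 5669 mod 681 = 221, so (5669/681) = (221/681)
flip (221/681) -> (681/221): both odd, 221 mod 4 = 1, 681 mod 4 = 1, so the flip contributes +1; sign now +1
(681/221): 681 mod 221 = 18, so (681/221) = (18/221)
factor out 2^1: 18 = 2^1·9; with 221 mod 8 = 5, (2/221) = -1; sign now -1; continue with (9/221)
flip (9/221) -> (221/9): both odd, 9 mod 4 = 1, 221 mod 4 = 1, so the flip contributes +1; sign now -1
(221/9): 221 mod 9 = 5, so (221/9) = (5/9)
flip (5/9) -> (9/5): both odd, 5 mod 4 = 1, 9 mod 4 = 1, so the flip contributes +1; sign now -1
(9/5): 9 mod 5 = 4, so (9/5) = (4/5)
factor out 2^2: 4 = 2^2·1; with 5 mod 8 = 5, (2/5) = -1; sign now -1; continue with (1/5)
reached (1/5) = 1, so the symbol is -1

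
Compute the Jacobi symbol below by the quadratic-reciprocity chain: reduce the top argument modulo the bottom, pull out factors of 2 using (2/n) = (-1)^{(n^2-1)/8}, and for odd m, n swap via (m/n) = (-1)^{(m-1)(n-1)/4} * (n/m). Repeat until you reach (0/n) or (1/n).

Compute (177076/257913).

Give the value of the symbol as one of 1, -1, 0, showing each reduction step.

-1

177076 = 2^2·44269; (2/257913) = +1 since 257913 mod 8 = 1, so (177076/257913) = (+1)^2·(44269/257913); sign now +1
reciprocity: (44269/257913) = +1·(257913/44269) since 44269 mod 4 = 1, 257913 mod 4 = 1; sign now +1
(257913/44269) = (36568/44269)   [reduce mod 44269]
36568 = 2^3·4571; (2/44269) = -1 since 44269 mod 8 = 5, so (36568/44269) = (-1)^3·(4571/44269); sign now -1
reciprocity: (4571/44269) = +1·(44269/4571) since 4571 mod 4 = 3, 44269 mod 4 = 1; sign now -1
(44269/4571) = (3130/4571)   [reduce mod 4571]
3130 = 2^1·1565; (2/4571) = -1 since 4571 mod 8 = 3, so (3130/4571) = (-1)^1·(1565/4571); sign now +1
reciprocity: (1565/4571) = +1·(4571/1565) since 1565 mod 4 = 1, 4571 mod 4 = 3; sign now +1
(4571/1565) = (1441/1565)   [reduce mod 1565]
reciprocity: (1441/1565) = +1·(1565/1441) since 1441 mod 4 = 1, 1565 mod 4 = 1; sign now +1
(1565/1441) = (124/1441)   [reduce mod 1441]
124 = 2^2·31; (2/1441) = +1 since 1441 mod 8 = 1, so (124/1441) = (+1)^2·(31/1441); sign now +1
reciprocity: (31/1441) = +1·(1441/31) since 31 mod 4 = 3, 1441 mod 4 = 1; sign now +1
(1441/31) = (15/31)   [reduce mod 31]
reciprocity: (15/31) = -1·(31/15) since 15 mod 4 = 3, 31 mod 4 = 3; sign now -1
(31/15) = (1/15)   [reduce mod 15]
(1/15) = 1; final value = sign = -1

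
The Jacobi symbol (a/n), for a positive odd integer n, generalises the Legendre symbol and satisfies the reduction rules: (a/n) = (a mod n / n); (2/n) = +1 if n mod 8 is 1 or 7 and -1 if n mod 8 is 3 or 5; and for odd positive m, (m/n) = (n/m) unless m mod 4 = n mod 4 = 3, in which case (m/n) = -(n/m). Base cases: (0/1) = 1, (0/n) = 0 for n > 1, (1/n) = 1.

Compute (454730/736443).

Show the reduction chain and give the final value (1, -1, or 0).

454730 = 2^1·227365; (2/736443) = -1 since 736443 mod 8 = 3, so (454730/736443) = (-1)^1·(227365/736443); sign now -1
reciprocity: (227365/736443) = +1·(736443/227365) since 227365 mod 4 = 1, 736443 mod 4 = 3; sign now -1
(736443/227365) = (54348/227365)   [reduce mod 227365]
54348 = 2^2·13587; (2/227365) = -1 since 227365 mod 8 = 5, so (54348/227365) = (-1)^2·(13587/227365); sign now -1
reciprocity: (13587/227365) = +1·(227365/13587) since 13587 mod 4 = 3, 227365 mod 4 = 1; sign now -1
(227365/13587) = (9973/13587)   [reduce mod 13587]
reciprocity: (9973/13587) = +1·(13587/9973) since 9973 mod 4 = 1, 13587 mod 4 = 3; sign now -1
(13587/9973) = (3614/9973)   [reduce mod 9973]
3614 = 2^1·1807; (2/9973) = -1 since 9973 mod 8 = 5, so (3614/9973) = (-1)^1·(1807/9973); sign now +1
reciprocity: (1807/9973) = +1·(9973/1807) since 1807 mod 4 = 3, 9973 mod 4 = 1; sign now +1
(9973/1807) = (938/1807)   [reduce mod 1807]
938 = 2^1·469; (2/1807) = +1 since 1807 mod 8 = 7, so (938/1807) = (+1)^1·(469/1807); sign now +1
reciprocity: (469/1807) = +1·(1807/469) since 469 mod 4 = 1, 1807 mod 4 = 3; sign now +1
(1807/469) = (400/469)   [reduce mod 469]
400 = 2^4·25; (2/469) = -1 since 469 mod 8 = 5, so (400/469) = (-1)^4·(25/469); sign now +1
reciprocity: (25/469) = +1·(469/25) since 25 mod 4 = 1, 469 mod 4 = 1; sign now +1
(469/25) = (19/25)   [reduce mod 25]
reciprocity: (19/25) = +1·(25/19) since 19 mod 4 = 3, 25 mod 4 = 1; sign now +1
(25/19) = (6/19)   [reduce mod 19]
6 = 2^1·3; (2/19) = -1 since 19 mod 8 = 3, so (6/19) = (-1)^1·(3/19); sign now -1
reciprocity: (3/19) = -1·(19/3) since 3 mod 4 = 3, 19 mod 4 = 3; sign now +1
(19/3) = (1/3)   [reduce mod 3]
(1/3) = 1; final value = sign = +1

1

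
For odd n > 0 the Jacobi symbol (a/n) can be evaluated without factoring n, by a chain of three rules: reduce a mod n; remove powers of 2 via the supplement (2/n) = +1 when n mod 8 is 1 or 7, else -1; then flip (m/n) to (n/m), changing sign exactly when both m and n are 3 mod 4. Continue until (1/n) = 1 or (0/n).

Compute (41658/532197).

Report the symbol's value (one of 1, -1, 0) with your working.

0

factor out 2^1: 41658 = 2^1·20829; with 532197 mod 8 = 5, (2/532197) = -1; sign now -1; continue with (20829/532197)
flip (20829/532197) -> (532197/20829): both odd, 20829 mod 4 = 1, 532197 mod 4 = 1, so the flip contributes +1; sign now -1
(532197/20829): 532197 mod 20829 = 11472, so (532197/20829) = (11472/20829)
factor out 2^4: 11472 = 2^4·717; with 20829 mod 8 = 5, (2/20829) = -1; sign now -1; continue with (717/20829)
flip (717/20829) -> (20829/717): both odd, 717 mod 4 = 1, 20829 mod 4 = 1, so the flip contributes +1; sign now -1
(20829/717): 20829 mod 717 = 36, so (20829/717) = (36/717)
factor out 2^2: 36 = 2^2·9; with 717 mod 8 = 5, (2/717) = -1; sign now -1; continue with (9/717)
flip (9/717) -> (717/9): both odd, 9 mod 4 = 1, 717 mod 4 = 1, so the flip contributes +1; sign now -1
(717/9): 717 mod 9 = 6, so (717/9) = (6/9)
factor out 2^1: 6 = 2^1·3; with 9 mod 8 = 1, (2/9) = +1; sign now -1; continue with (3/9)
flip (3/9) -> (9/3): both odd, 3 mod 4 = 3, 9 mod 4 = 1, so the flip contributes +1; sign now -1
(9/3): 9 mod 3 = 0, so (9/3) = (0/3)
reached (0/3); gcd(a, n) > 1, so (0/3) = 0 and the symbol is 0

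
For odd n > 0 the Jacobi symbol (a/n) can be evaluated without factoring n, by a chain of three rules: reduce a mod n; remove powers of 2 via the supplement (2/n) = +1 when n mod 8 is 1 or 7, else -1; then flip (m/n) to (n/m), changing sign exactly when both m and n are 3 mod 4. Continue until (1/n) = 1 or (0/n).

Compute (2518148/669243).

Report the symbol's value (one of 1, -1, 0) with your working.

-1

(2518148/669243): 2518148 mod 669243 = 510419, so (2518148/669243) = (510419/669243)
flip (510419/669243) -> (669243/510419): both odd, 510419 mod 4 = 3, 669243 mod 4 = 3, so the flip contributes -1; sign now -1
(669243/510419): 669243 mod 510419 = 158824, so (669243/510419) = (158824/510419)
factor out 2^3: 158824 = 2^3·19853; with 510419 mod 8 = 3, (2/510419) = -1; sign now +1; continue with (19853/510419)
flip (19853/510419) -> (510419/19853): both odd, 19853 mod 4 = 1, 510419 mod 4 = 3, so the flip contributes +1; sign now +1
(510419/19853): 510419 mod 19853 = 14094, so (510419/19853) = (14094/19853)
factor out 2^1: 14094 = 2^1·7047; with 19853 mod 8 = 5, (2/19853) = -1; sign now -1; continue with (7047/19853)
flip (7047/19853) -> (19853/7047): both odd, 7047 mod 4 = 3, 19853 mod 4 = 1, so the flip contributes +1; sign now -1
(19853/7047): 19853 mod 7047 = 5759, so (19853/7047) = (5759/7047)
flip (5759/7047) -> (7047/5759): both odd, 5759 mod 4 = 3, 7047 mod 4 = 3, so the flip contributes -1; sign now +1
(7047/5759): 7047 mod 5759 = 1288, so (7047/5759) = (1288/5759)
factor out 2^3: 1288 = 2^3·161; with 5759 mod 8 = 7, (2/5759) = +1; sign now +1; continue with (161/5759)
flip (161/5759) -> (5759/161): both odd, 161 mod 4 = 1, 5759 mod 4 = 3, so the flip contributes +1; sign now +1
(5759/161): 5759 mod 161 = 124, so (5759/161) = (124/161)
factor out 2^2: 124 = 2^2·31; with 161 mod 8 = 1, (2/161) = +1; sign now +1; continue with (31/161)
flip (31/161) -> (161/31): both odd, 31 mod 4 = 3, 161 mod 4 = 1, so the flip contributes +1; sign now +1
(161/31): 161 mod 31 = 6, so (161/31) = (6/31)
factor out 2^1: 6 = 2^1·3; with 31 mod 8 = 7, (2/31) = +1; sign now +1; continue with (3/31)
flip (3/31) -> (31/3): both odd, 3 mod 4 = 3, 31 mod 4 = 3, so the flip contributes -1; sign now -1
(31/3): 31 mod 3 = 1, so (31/3) = (1/3)
reached (1/3) = 1, so the symbol is -1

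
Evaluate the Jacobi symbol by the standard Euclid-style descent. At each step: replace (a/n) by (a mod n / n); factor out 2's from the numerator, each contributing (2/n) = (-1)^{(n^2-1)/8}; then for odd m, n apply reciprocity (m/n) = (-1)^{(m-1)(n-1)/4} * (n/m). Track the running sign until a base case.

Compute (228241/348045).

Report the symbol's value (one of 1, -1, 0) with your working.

flip (228241/348045) -> (348045/228241): both odd, 228241 mod 4 = 1, 348045 mod 4 = 1, so the flip contributes +1; sign now +1
(348045/228241): 348045 mod 228241 = 119804, so (348045/228241) = (119804/228241)
factor out 2^2: 119804 = 2^2·29951; with 228241 mod 8 = 1, (2/228241) = +1; sign now +1; continue with (29951/228241)
flip (29951/228241) -> (228241/29951): both odd, 29951 mod 4 = 3, 228241 mod 4 = 1, so the flip contributes +1; sign now +1
(228241/29951): 228241 mod 29951 = 18584, so (228241/29951) = (18584/29951)
factor out 2^3: 18584 = 2^3·2323; with 29951 mod 8 = 7, (2/29951) = +1; sign now +1; continue with (2323/29951)
flip (2323/29951) -> (29951/2323): both odd, 2323 mod 4 = 3, 29951 mod 4 = 3, so the flip contributes -1; sign now -1
(29951/2323): 29951 mod 2323 = 2075, so (29951/2323) = (2075/2323)
flip (2075/2323) -> (2323/2075): both odd, 2075 mod 4 = 3, 2323 mod 4 = 3, so the flip contributes -1; sign now +1
(2323/2075): 2323 mod 2075 = 248, so (2323/2075) = (248/2075)
factor out 2^3: 248 = 2^3·31; with 2075 mod 8 = 3, (2/2075) = -1; sign now -1; continue with (31/2075)
flip (31/2075) -> (2075/31): both odd, 31 mod 4 = 3, 2075 mod 4 = 3, so the flip contributes -1; sign now +1
(2075/31): 2075 mod 31 = 29, so (2075/31) = (29/31)
flip (29/31) -> (31/29): both odd, 29 mod 4 = 1, 31 mod 4 = 3, so the flip contributes +1; sign now +1
(31/29): 31 mod 29 = 2, so (31/29) = (2/29)
factor out 2^1: 2 = 2^1·1; with 29 mod 8 = 5, (2/29) = -1; sign now -1; continue with (1/29)
reached (1/29) = 1, so the symbol is -1

-1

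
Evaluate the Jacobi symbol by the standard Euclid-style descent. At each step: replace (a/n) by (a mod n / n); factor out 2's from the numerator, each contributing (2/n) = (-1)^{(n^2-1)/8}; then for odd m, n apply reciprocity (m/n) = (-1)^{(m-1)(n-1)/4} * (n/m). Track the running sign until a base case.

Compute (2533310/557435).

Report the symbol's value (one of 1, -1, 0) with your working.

(2533310/557435): 2533310 mod 557435 = 303570, so (2533310/557435) = (303570/557435)
factor out 2^1: 303570 = 2^1·151785; with 557435 mod 8 = 3, (2/557435) = -1; sign now -1; continue with (151785/557435)
flip (151785/557435) -> (557435/151785): both odd, 151785 mod 4 = 1, 557435 mod 4 = 3, so the flip contributes +1; sign now -1
(557435/151785): 557435 mod 151785 = 102080, so (557435/151785) = (102080/151785)
factor out 2^6: 102080 = 2^6·1595; with 151785 mod 8 = 1, (2/151785) = +1; sign now -1; continue with (1595/151785)
flip (1595/151785) -> (151785/1595): both odd, 1595 mod 4 = 3, 151785 mod 4 = 1, so the flip contributes +1; sign now -1
(151785/1595): 151785 mod 1595 = 260, so (151785/1595) = (260/1595)
factor out 2^2: 260 = 2^2·65; with 1595 mod 8 = 3, (2/1595) = -1; sign now -1; continue with (65/1595)
flip (65/1595) -> (1595/65): both odd, 65 mod 4 = 1, 1595 mod 4 = 3, so the flip contributes +1; sign now -1
(1595/65): 1595 mod 65 = 35, so (1595/65) = (35/65)
flip (35/65) -> (65/35): both odd, 35 mod 4 = 3, 65 mod 4 = 1, so the flip contributes +1; sign now -1
(65/35): 65 mod 35 = 30, so (65/35) = (30/35)
factor out 2^1: 30 = 2^1·15; with 35 mod 8 = 3, (2/35) = -1; sign now +1; continue with (15/35)
flip (15/35) -> (35/15): both odd, 15 mod 4 = 3, 35 mod 4 = 3, so the flip contributes -1; sign now -1
(35/15): 35 mod 15 = 5, so (35/15) = (5/15)
flip (5/15) -> (15/5): both odd, 5 mod 4 = 1, 15 mod 4 = 3, so the flip contributes +1; sign now -1
(15/5): 15 mod 5 = 0, so (15/5) = (0/5)
reached (0/5); gcd(a, n) > 1, so (0/5) = 0 and the symbol is 0

0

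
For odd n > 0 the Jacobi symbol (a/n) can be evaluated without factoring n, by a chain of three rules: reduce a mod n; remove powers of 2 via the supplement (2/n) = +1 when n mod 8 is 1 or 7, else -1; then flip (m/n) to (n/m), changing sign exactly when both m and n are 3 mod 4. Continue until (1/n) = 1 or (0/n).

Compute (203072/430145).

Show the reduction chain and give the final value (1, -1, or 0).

-1

203072 = 2^6·3173; (2/430145) = +1 since 430145 mod 8 = 1, so (203072/430145) = (+1)^6·(3173/430145); sign now +1
reciprocity: (3173/430145) = +1·(430145/3173) since 3173 mod 4 = 1, 430145 mod 4 = 1; sign now +1
(430145/3173) = (1790/3173)   [reduce mod 3173]
1790 = 2^1·895; (2/3173) = -1 since 3173 mod 8 = 5, so (1790/3173) = (-1)^1·(895/3173); sign now -1
reciprocity: (895/3173) = +1·(3173/895) since 895 mod 4 = 3, 3173 mod 4 = 1; sign now -1
(3173/895) = (488/895)   [reduce mod 895]
488 = 2^3·61; (2/895) = +1 since 895 mod 8 = 7, so (488/895) = (+1)^3·(61/895); sign now -1
reciprocity: (61/895) = +1·(895/61) since 61 mod 4 = 1, 895 mod 4 = 3; sign now -1
(895/61) = (41/61)   [reduce mod 61]
reciprocity: (41/61) = +1·(61/41) since 41 mod 4 = 1, 61 mod 4 = 1; sign now -1
(61/41) = (20/41)   [reduce mod 41]
20 = 2^2·5; (2/41) = +1 since 41 mod 8 = 1, so (20/41) = (+1)^2·(5/41); sign now -1
reciprocity: (5/41) = +1·(41/5) since 5 mod 4 = 1, 41 mod 4 = 1; sign now -1
(41/5) = (1/5)   [reduce mod 5]
(1/5) = 1; final value = sign = -1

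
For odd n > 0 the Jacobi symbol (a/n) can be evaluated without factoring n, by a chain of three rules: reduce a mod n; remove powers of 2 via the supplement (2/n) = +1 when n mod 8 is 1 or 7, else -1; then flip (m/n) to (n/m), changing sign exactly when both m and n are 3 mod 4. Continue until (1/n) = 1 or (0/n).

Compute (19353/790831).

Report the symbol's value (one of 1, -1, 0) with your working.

reciprocity: (19353/790831) = +1·(790831/19353) since 19353 mod 4 = 1, 790831 mod 4 = 3; sign now +1
(790831/19353) = (16711/19353)   [reduce mod 19353]
reciprocity: (16711/19353) = +1·(19353/16711) since 16711 mod 4 = 3, 19353 mod 4 = 1; sign now +1
(19353/16711) = (2642/16711)   [reduce mod 16711]
2642 = 2^1·1321; (2/16711) = +1 since 16711 mod 8 = 7, so (2642/16711) = (+1)^1·(1321/16711); sign now +1
reciprocity: (1321/16711) = +1·(16711/1321) since 1321 mod 4 = 1, 16711 mod 4 = 3; sign now +1
(16711/1321) = (859/1321)   [reduce mod 1321]
reciprocity: (859/1321) = +1·(1321/859) since 859 mod 4 = 3, 1321 mod 4 = 1; sign now +1
(1321/859) = (462/859)   [reduce mod 859]
462 = 2^1·231; (2/859) = -1 since 859 mod 8 = 3, so (462/859) = (-1)^1·(231/859); sign now -1
reciprocity: (231/859) = -1·(859/231) since 231 mod 4 = 3, 859 mod 4 = 3; sign now +1
(859/231) = (166/231)   [reduce mod 231]
166 = 2^1·83; (2/231) = +1 since 231 mod 8 = 7, so (166/231) = (+1)^1·(83/231); sign now +1
reciprocity: (83/231) = -1·(231/83) since 83 mod 4 = 3, 231 mod 4 = 3; sign now -1
(231/83) = (65/83)   [reduce mod 83]
reciprocity: (65/83) = +1·(83/65) since 65 mod 4 = 1, 83 mod 4 = 3; sign now -1
(83/65) = (18/65)   [reduce mod 65]
18 = 2^1·9; (2/65) = +1 since 65 mod 8 = 1, so (18/65) = (+1)^1·(9/65); sign now -1
reciprocity: (9/65) = +1·(65/9) since 9 mod 4 = 1, 65 mod 4 = 1; sign now -1
(65/9) = (2/9)   [reduce mod 9]
2 = 2^1·1; (2/9) = +1 since 9 mod 8 = 1, so (2/9) = (+1)^1·(1/9); sign now -1
(1/9) = 1; final value = sign = -1

-1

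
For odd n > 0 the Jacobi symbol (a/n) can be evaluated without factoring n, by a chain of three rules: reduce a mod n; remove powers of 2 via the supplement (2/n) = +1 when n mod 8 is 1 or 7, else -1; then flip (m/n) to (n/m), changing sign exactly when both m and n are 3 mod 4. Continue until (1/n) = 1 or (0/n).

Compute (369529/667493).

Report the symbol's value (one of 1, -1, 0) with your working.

reciprocity: (369529/667493) = +1·(667493/369529) since 369529 mod 4 = 1, 667493 mod 4 = 1; sign now +1
(667493/369529) = (297964/369529)   [reduce mod 369529]
297964 = 2^2·74491; (2/369529) = +1 since 369529 mod 8 = 1, so (297964/369529) = (+1)^2·(74491/369529); sign now +1
reciprocity: (74491/369529) = +1·(369529/74491) since 74491 mod 4 = 3, 369529 mod 4 = 1; sign now +1
(369529/74491) = (71565/74491)   [reduce mod 74491]
reciprocity: (71565/74491) = +1·(74491/71565) since 71565 mod 4 = 1, 74491 mod 4 = 3; sign now +1
(74491/71565) = (2926/71565)   [reduce mod 71565]
2926 = 2^1·1463; (2/71565) = -1 since 71565 mod 8 = 5, so (2926/71565) = (-1)^1·(1463/71565); sign now -1
reciprocity: (1463/71565) = +1·(71565/1463) since 1463 mod 4 = 3, 71565 mod 4 = 1; sign now -1
(71565/1463) = (1341/1463)   [reduce mod 1463]
reciprocity: (1341/1463) = +1·(1463/1341) since 1341 mod 4 = 1, 1463 mod 4 = 3; sign now -1
(1463/1341) = (122/1341)   [reduce mod 1341]
122 = 2^1·61; (2/1341) = -1 since 1341 mod 8 = 5, so (122/1341) = (-1)^1·(61/1341); sign now +1
reciprocity: (61/1341) = +1·(1341/61) since 61 mod 4 = 1, 1341 mod 4 = 1; sign now +1
(1341/61) = (60/61)   [reduce mod 61]
60 = 2^2·15; (2/61) = -1 since 61 mod 8 = 5, so (60/61) = (-1)^2·(15/61); sign now +1
reciprocity: (15/61) = +1·(61/15) since 15 mod 4 = 3, 61 mod 4 = 1; sign now +1
(61/15) = (1/15)   [reduce mod 15]
(1/15) = 1; final value = sign = +1

1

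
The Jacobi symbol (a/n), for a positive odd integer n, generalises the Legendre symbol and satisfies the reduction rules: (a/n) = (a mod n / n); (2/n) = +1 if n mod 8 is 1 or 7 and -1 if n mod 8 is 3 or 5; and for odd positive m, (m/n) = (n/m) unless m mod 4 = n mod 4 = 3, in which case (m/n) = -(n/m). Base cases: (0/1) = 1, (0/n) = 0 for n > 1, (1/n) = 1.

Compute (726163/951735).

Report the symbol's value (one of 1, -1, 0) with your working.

reciprocity: (726163/951735) = -1·(951735/726163) since 726163 mod 4 = 3, 951735 mod 4 = 3; sign now -1
(951735/726163) = (225572/726163)   [reduce mod 726163]
225572 = 2^2·56393; (2/726163) = -1 since 726163 mod 8 = 3, so (225572/726163) = (-1)^2·(56393/726163); sign now -1
reciprocity: (56393/726163) = +1·(726163/56393) since 56393 mod 4 = 1, 726163 mod 4 = 3; sign now -1
(726163/56393) = (49447/56393)   [reduce mod 56393]
reciprocity: (49447/56393) = +1·(56393/49447) since 49447 mod 4 = 3, 56393 mod 4 = 1; sign now -1
(56393/49447) = (6946/49447)   [reduce mod 49447]
6946 = 2^1·3473; (2/49447) = +1 since 49447 mod 8 = 7, so (6946/49447) = (+1)^1·(3473/49447); sign now -1
reciprocity: (3473/49447) = +1·(49447/3473) since 3473 mod 4 = 1, 49447 mod 4 = 3; sign now -1
(49447/3473) = (825/3473)   [reduce mod 3473]
reciprocity: (825/3473) = +1·(3473/825) since 825 mod 4 = 1, 3473 mod 4 = 1; sign now -1
(3473/825) = (173/825)   [reduce mod 825]
reciprocity: (173/825) = +1·(825/173) since 173 mod 4 = 1, 825 mod 4 = 1; sign now -1
(825/173) = (133/173)   [reduce mod 173]
reciprocity: (133/173) = +1·(173/133) since 133 mod 4 = 1, 173 mod 4 = 1; sign now -1
(173/133) = (40/133)   [reduce mod 133]
40 = 2^3·5; (2/133) = -1 since 133 mod 8 = 5, so (40/133) = (-1)^3·(5/133); sign now +1
reciprocity: (5/133) = +1·(133/5) since 5 mod 4 = 1, 133 mod 4 = 1; sign now +1
(133/5) = (3/5)   [reduce mod 5]
reciprocity: (3/5) = +1·(5/3) since 3 mod 4 = 3, 5 mod 4 = 1; sign now +1
(5/3) = (2/3)   [reduce mod 3]
2 = 2^1·1; (2/3) = -1 since 3 mod 8 = 3, so (2/3) = (-1)^1·(1/3); sign now -1
(1/3) = 1; final value = sign = -1

-1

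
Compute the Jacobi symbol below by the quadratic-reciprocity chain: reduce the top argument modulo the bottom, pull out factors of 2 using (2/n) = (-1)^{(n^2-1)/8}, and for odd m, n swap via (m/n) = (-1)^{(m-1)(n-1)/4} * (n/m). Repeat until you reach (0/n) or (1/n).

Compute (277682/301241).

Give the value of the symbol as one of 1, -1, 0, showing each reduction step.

1

factor out 2^1: 277682 = 2^1·138841; with 301241 mod 8 = 1, (2/301241) = +1; sign now +1; continue with (138841/301241)
flip (138841/301241) -> (301241/138841): both odd, 138841 mod 4 = 1, 301241 mod 4 = 1, so the flip contributes +1; sign now +1
(301241/138841): 301241 mod 138841 = 23559, so (301241/138841) = (23559/138841)
flip (23559/138841) -> (138841/23559): both odd, 23559 mod 4 = 3, 138841 mod 4 = 1, so the flip contributes +1; sign now +1
(138841/23559): 138841 mod 23559 = 21046, so (138841/23559) = (21046/23559)
factor out 2^1: 21046 = 2^1·10523; with 23559 mod 8 = 7, (2/23559) = +1; sign now +1; continue with (10523/23559)
flip (10523/23559) -> (23559/10523): both odd, 10523 mod 4 = 3, 23559 mod 4 = 3, so the flip contributes -1; sign now -1
(23559/10523): 23559 mod 10523 = 2513, so (23559/10523) = (2513/10523)
flip (2513/10523) -> (10523/2513): both odd, 2513 mod 4 = 1, 10523 mod 4 = 3, so the flip contributes +1; sign now -1
(10523/2513): 10523 mod 2513 = 471, so (10523/2513) = (471/2513)
flip (471/2513) -> (2513/471): both odd, 471 mod 4 = 3, 2513 mod 4 = 1, so the flip contributes +1; sign now -1
(2513/471): 2513 mod 471 = 158, so (2513/471) = (158/471)
factor out 2^1: 158 = 2^1·79; with 471 mod 8 = 7, (2/471) = +1; sign now -1; continue with (79/471)
flip (79/471) -> (471/79): both odd, 79 mod 4 = 3, 471 mod 4 = 3, so the flip contributes -1; sign now +1
(471/79): 471 mod 79 = 76, so (471/79) = (76/79)
factor out 2^2: 76 = 2^2·19; with 79 mod 8 = 7, (2/79) = +1; sign now +1; continue with (19/79)
flip (19/79) -> (79/19): both odd, 19 mod 4 = 3, 79 mod 4 = 3, so the flip contributes -1; sign now -1
(79/19): 79 mod 19 = 3, so (79/19) = (3/19)
flip (3/19) -> (19/3): both odd, 3 mod 4 = 3, 19 mod 4 = 3, so the flip contributes -1; sign now +1
(19/3): 19 mod 3 = 1, so (19/3) = (1/3)
reached (1/3) = 1, so the symbol is +1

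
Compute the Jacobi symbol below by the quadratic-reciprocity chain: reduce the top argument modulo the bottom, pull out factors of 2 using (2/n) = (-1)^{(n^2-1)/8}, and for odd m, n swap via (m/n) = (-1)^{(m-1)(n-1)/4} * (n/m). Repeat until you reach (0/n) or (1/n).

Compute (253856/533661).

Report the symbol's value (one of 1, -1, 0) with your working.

253856 = 2^5·7933; (2/533661) = -1 since 533661 mod 8 = 5, so (253856/533661) = (-1)^5·(7933/533661); sign now -1
reciprocity: (7933/533661) = +1·(533661/7933) since 7933 mod 4 = 1, 533661 mod 4 = 1; sign now -1
(533661/7933) = (2150/7933)   [reduce mod 7933]
2150 = 2^1·1075; (2/7933) = -1 since 7933 mod 8 = 5, so (2150/7933) = (-1)^1·(1075/7933); sign now +1
reciprocity: (1075/7933) = +1·(7933/1075) since 1075 mod 4 = 3, 7933 mod 4 = 1; sign now +1
(7933/1075) = (408/1075)   [reduce mod 1075]
408 = 2^3·51; (2/1075) = -1 since 1075 mod 8 = 3, so (408/1075) = (-1)^3·(51/1075); sign now -1
reciprocity: (51/1075) = -1·(1075/51) since 51 mod 4 = 3, 1075 mod 4 = 3; sign now +1
(1075/51) = (4/51)   [reduce mod 51]
4 = 2^2·1; (2/51) = -1 since 51 mod 8 = 3, so (4/51) = (-1)^2·(1/51); sign now +1
(1/51) = 1; final value = sign = +1

1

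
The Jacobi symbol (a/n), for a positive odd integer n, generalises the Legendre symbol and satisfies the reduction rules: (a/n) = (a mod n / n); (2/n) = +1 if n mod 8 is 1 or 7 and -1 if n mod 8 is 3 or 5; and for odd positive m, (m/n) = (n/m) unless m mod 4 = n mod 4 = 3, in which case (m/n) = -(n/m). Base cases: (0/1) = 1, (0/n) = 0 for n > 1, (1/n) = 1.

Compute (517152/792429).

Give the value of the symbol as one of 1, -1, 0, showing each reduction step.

factor out 2^5: 517152 = 2^5·16161; with 792429 mod 8 = 5, (2/792429) = -1; sign now -1; continue with (16161/792429)
flip (16161/792429) -> (792429/16161): both odd, 16161 mod 4 = 1, 792429 mod 4 = 1, so the flip contributes +1; sign now -1
(792429/16161): 792429 mod 16161 = 540, so (792429/16161) = (540/16161)
factor out 2^2: 540 = 2^2·135; with 16161 mod 8 = 1, (2/16161) = +1; sign now -1; continue with (135/16161)
flip (135/16161) -> (16161/135): both odd, 135 mod 4 = 3, 16161 mod 4 = 1, so the flip contributes +1; sign now -1
(16161/135): 16161 mod 135 = 96, so (16161/135) = (96/135)
factor out 2^5: 96 = 2^5·3; with 135 mod 8 = 7, (2/135) = +1; sign now -1; continue with (3/135)
flip (3/135) -> (135/3): both odd, 3 mod 4 = 3, 135 mod 4 = 3, so the flip contributes -1; sign now +1
(135/3): 135 mod 3 = 0, so (135/3) = (0/3)
reached (0/3); gcd(a, n) > 1, so (0/3) = 0 and the symbol is 0

0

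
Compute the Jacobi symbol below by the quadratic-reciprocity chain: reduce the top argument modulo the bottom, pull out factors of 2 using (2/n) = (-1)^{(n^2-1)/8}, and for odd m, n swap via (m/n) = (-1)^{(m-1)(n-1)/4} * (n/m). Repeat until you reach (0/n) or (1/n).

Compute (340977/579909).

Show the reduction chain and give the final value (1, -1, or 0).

reciprocity: (340977/579909) = +1·(579909/340977) since 340977 mod 4 = 1, 579909 mod 4 = 1; sign now +1
(579909/340977) = (238932/340977)   [reduce mod 340977]
238932 = 2^2·59733; (2/340977) = +1 since 340977 mod 8 = 1, so (238932/340977) = (+1)^2·(59733/340977); sign now +1
reciprocity: (59733/340977) = +1·(340977/59733) since 59733 mod 4 = 1, 340977 mod 4 = 1; sign now +1
(340977/59733) = (42312/59733)   [reduce mod 59733]
42312 = 2^3·5289; (2/59733) = -1 since 59733 mod 8 = 5, so (42312/59733) = (-1)^3·(5289/59733); sign now -1
reciprocity: (5289/59733) = +1·(59733/5289) since 5289 mod 4 = 1, 59733 mod 4 = 1; sign now -1
(59733/5289) = (1554/5289)   [reduce mod 5289]
1554 = 2^1·777; (2/5289) = +1 since 5289 mod 8 = 1, so (1554/5289) = (+1)^1·(777/5289); sign now -1
reciprocity: (777/5289) = +1·(5289/777) since 777 mod 4 = 1, 5289 mod 4 = 1; sign now -1
(5289/777) = (627/777)   [reduce mod 777]
reciprocity: (627/777) = +1·(777/627) since 627 mod 4 = 3, 777 mod 4 = 1; sign now -1
(777/627) = (150/627)   [reduce mod 627]
150 = 2^1·75; (2/627) = -1 since 627 mod 8 = 3, so (150/627) = (-1)^1·(75/627); sign now +1
reciprocity: (75/627) = -1·(627/75) since 75 mod 4 = 3, 627 mod 4 = 3; sign now -1
(627/75) = (27/75)   [reduce mod 75]
reciprocity: (27/75) = -1·(75/27) since 27 mod 4 = 3, 75 mod 4 = 3; sign now +1
(75/27) = (21/27)   [reduce mod 27]
reciprocity: (21/27) = +1·(27/21) since 21 mod 4 = 1, 27 mod 4 = 3; sign now +1
(27/21) = (6/21)   [reduce mod 21]
6 = 2^1·3; (2/21) = -1 since 21 mod 8 = 5, so (6/21) = (-1)^1·(3/21); sign now -1
reciprocity: (3/21) = +1·(21/3) since 3 mod 4 = 3, 21 mod 4 = 1; sign now -1
(21/3) = (0/3)   [reduce mod 3]
(0/3) = 0   [gcd(a, n) > 1]; final value = 0

0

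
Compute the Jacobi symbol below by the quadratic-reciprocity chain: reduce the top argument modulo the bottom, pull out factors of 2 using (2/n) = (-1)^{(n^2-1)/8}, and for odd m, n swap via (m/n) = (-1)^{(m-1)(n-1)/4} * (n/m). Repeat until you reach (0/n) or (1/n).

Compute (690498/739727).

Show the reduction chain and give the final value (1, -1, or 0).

690498 = 2^1·345249; (2/739727) = +1 since 739727 mod 8 = 7, so (690498/739727) = (+1)^1·(345249/739727); sign now +1
reciprocity: (345249/739727) = +1·(739727/345249) since 345249 mod 4 = 1, 739727 mod 4 = 3; sign now +1
(739727/345249) = (49229/345249)   [reduce mod 345249]
reciprocity: (49229/345249) = +1·(345249/49229) since 49229 mod 4 = 1, 345249 mod 4 = 1; sign now +1
(345249/49229) = (646/49229)   [reduce mod 49229]
646 = 2^1·323; (2/49229) = -1 since 49229 mod 8 = 5, so (646/49229) = (-1)^1·(323/49229); sign now -1
reciprocity: (323/49229) = +1·(49229/323) since 323 mod 4 = 3, 49229 mod 4 = 1; sign now -1
(49229/323) = (133/323)   [reduce mod 323]
reciprocity: (133/323) = +1·(323/133) since 133 mod 4 = 1, 323 mod 4 = 3; sign now -1
(323/133) = (57/133)   [reduce mod 133]
reciprocity: (57/133) = +1·(133/57) since 57 mod 4 = 1, 133 mod 4 = 1; sign now -1
(133/57) = (19/57)   [reduce mod 57]
reciprocity: (19/57) = +1·(57/19) since 19 mod 4 = 3, 57 mod 4 = 1; sign now -1
(57/19) = (0/19)   [reduce mod 19]
(0/19) = 0   [gcd(a, n) > 1]; final value = 0

0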